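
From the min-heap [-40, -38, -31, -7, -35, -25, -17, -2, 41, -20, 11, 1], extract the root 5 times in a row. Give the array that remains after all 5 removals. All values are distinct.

extract-min #1 returns -40:
  remove root -40; move last element 1 to root → [1, -38, -31, -7, -35, -25, -17, -2, 41, -20, 11]
  1 vs smaller child -38 at index 1, swap → [-38, 1, -31, -7, -35, -25, -17, -2, 41, -20, 11]
  1 vs smaller child -35 at index 4, swap → [-38, -35, -31, -7, 1, -25, -17, -2, 41, -20, 11]
  1 vs smaller child -20 at index 9, swap → [-38, -35, -31, -7, -20, -25, -17, -2, 41, 1, 11]
extract-min #2 returns -38:
  remove root -38; move last element 11 to root → [11, -35, -31, -7, -20, -25, -17, -2, 41, 1]
  11 vs smaller child -35 at index 1, swap → [-35, 11, -31, -7, -20, -25, -17, -2, 41, 1]
  11 vs smaller child -20 at index 4, swap → [-35, -20, -31, -7, 11, -25, -17, -2, 41, 1]
  11 vs only child 1 at index 9, swap → [-35, -20, -31, -7, 1, -25, -17, -2, 41, 11]
extract-min #3 returns -35:
  remove root -35; move last element 11 to root → [11, -20, -31, -7, 1, -25, -17, -2, 41]
  11 vs smaller child -31 at index 2, swap → [-31, -20, 11, -7, 1, -25, -17, -2, 41]
  11 vs smaller child -25 at index 5, swap → [-31, -20, -25, -7, 1, 11, -17, -2, 41]
extract-min #4 returns -31:
  remove root -31; move last element 41 to root → [41, -20, -25, -7, 1, 11, -17, -2]
  41 vs smaller child -25 at index 2, swap → [-25, -20, 41, -7, 1, 11, -17, -2]
  41 vs smaller child -17 at index 6, swap → [-25, -20, -17, -7, 1, 11, 41, -2]
extract-min #5 returns -25:
  remove root -25; move last element -2 to root → [-2, -20, -17, -7, 1, 11, 41]
  -2 vs smaller child -20 at index 1, swap → [-20, -2, -17, -7, 1, 11, 41]
  -2 vs smaller child -7 at index 3, swap → [-20, -7, -17, -2, 1, 11, 41]

[-20, -7, -17, -2, 1, 11, 41]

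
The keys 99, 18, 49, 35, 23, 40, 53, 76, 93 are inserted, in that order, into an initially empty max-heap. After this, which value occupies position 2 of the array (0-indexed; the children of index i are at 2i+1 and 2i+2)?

Insert 99:
  append 99 at index 0 → [99] (no swap needed)
Insert 18:
  append 18 at index 1 → [99, 18] (no swap needed)
Insert 49:
  append 49 at index 2 → [99, 18, 49] (no swap needed)
Insert 35:
  append 35 at index 3 → [99, 18, 49, 35]
  35 > parent 18 at index 1, swap → [99, 35, 49, 18]
Insert 23:
  append 23 at index 4 → [99, 35, 49, 18, 23] (no swap needed)
Insert 40:
  append 40 at index 5 → [99, 35, 49, 18, 23, 40] (no swap needed)
Insert 53:
  append 53 at index 6 → [99, 35, 49, 18, 23, 40, 53]
  53 > parent 49 at index 2, swap → [99, 35, 53, 18, 23, 40, 49]
Insert 76:
  append 76 at index 7 → [99, 35, 53, 18, 23, 40, 49, 76]
  76 > parent 18 at index 3, swap → [99, 35, 53, 76, 23, 40, 49, 18]
  76 > parent 35 at index 1, swap → [99, 76, 53, 35, 23, 40, 49, 18]
Insert 93:
  append 93 at index 8 → [99, 76, 53, 35, 23, 40, 49, 18, 93]
  93 > parent 35 at index 3, swap → [99, 76, 53, 93, 23, 40, 49, 18, 35]
  93 > parent 76 at index 1, swap → [99, 93, 53, 76, 23, 40, 49, 18, 35]
resulting array: [99, 93, 53, 76, 23, 40, 49, 18, 35]

53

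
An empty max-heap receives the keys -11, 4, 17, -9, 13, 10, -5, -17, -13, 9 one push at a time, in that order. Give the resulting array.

[17, 13, 10, -11, 9, 4, -5, -17, -13, -9]

Insert -11:
  append -11 at index 0 → [-11] (no swap needed)
Insert 4:
  append 4 at index 1 → [-11, 4]
  4 > parent -11 at index 0, swap → [4, -11]
Insert 17:
  append 17 at index 2 → [4, -11, 17]
  17 > parent 4 at index 0, swap → [17, -11, 4]
Insert -9:
  append -9 at index 3 → [17, -11, 4, -9]
  -9 > parent -11 at index 1, swap → [17, -9, 4, -11]
Insert 13:
  append 13 at index 4 → [17, -9, 4, -11, 13]
  13 > parent -9 at index 1, swap → [17, 13, 4, -11, -9]
Insert 10:
  append 10 at index 5 → [17, 13, 4, -11, -9, 10]
  10 > parent 4 at index 2, swap → [17, 13, 10, -11, -9, 4]
Insert -5:
  append -5 at index 6 → [17, 13, 10, -11, -9, 4, -5] (no swap needed)
Insert -17:
  append -17 at index 7 → [17, 13, 10, -11, -9, 4, -5, -17] (no swap needed)
Insert -13:
  append -13 at index 8 → [17, 13, 10, -11, -9, 4, -5, -17, -13] (no swap needed)
Insert 9:
  append 9 at index 9 → [17, 13, 10, -11, -9, 4, -5, -17, -13, 9]
  9 > parent -9 at index 4, swap → [17, 13, 10, -11, 9, 4, -5, -17, -13, -9]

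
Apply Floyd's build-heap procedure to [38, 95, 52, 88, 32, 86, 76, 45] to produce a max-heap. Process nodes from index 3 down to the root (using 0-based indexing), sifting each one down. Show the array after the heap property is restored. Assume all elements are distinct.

[95, 88, 86, 45, 32, 52, 76, 38]

sift down from index 3: already satisfies heap property
sift down from index 2:
  52 vs larger child 86 at index 5, swap → [38, 95, 86, 88, 32, 52, 76, 45]
sift down from index 1: already satisfies heap property
sift down from index 0:
  38 vs larger child 95 at index 1, swap → [95, 38, 86, 88, 32, 52, 76, 45]
  38 vs larger child 88 at index 3, swap → [95, 88, 86, 38, 32, 52, 76, 45]
  38 vs only child 45 at index 7, swap → [95, 88, 86, 45, 32, 52, 76, 38]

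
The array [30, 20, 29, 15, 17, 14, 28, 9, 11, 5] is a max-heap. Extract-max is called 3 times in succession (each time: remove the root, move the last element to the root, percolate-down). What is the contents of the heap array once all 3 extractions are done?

extract-max #1 returns 30:
  remove root 30; move last element 5 to root → [5, 20, 29, 15, 17, 14, 28, 9, 11]
  5 vs larger child 29 at index 2, swap → [29, 20, 5, 15, 17, 14, 28, 9, 11]
  5 vs larger child 28 at index 6, swap → [29, 20, 28, 15, 17, 14, 5, 9, 11]
extract-max #2 returns 29:
  remove root 29; move last element 11 to root → [11, 20, 28, 15, 17, 14, 5, 9]
  11 vs larger child 28 at index 2, swap → [28, 20, 11, 15, 17, 14, 5, 9]
  11 vs larger child 14 at index 5, swap → [28, 20, 14, 15, 17, 11, 5, 9]
extract-max #3 returns 28:
  remove root 28; move last element 9 to root → [9, 20, 14, 15, 17, 11, 5]
  9 vs larger child 20 at index 1, swap → [20, 9, 14, 15, 17, 11, 5]
  9 vs larger child 17 at index 4, swap → [20, 17, 14, 15, 9, 11, 5]

[20, 17, 14, 15, 9, 11, 5]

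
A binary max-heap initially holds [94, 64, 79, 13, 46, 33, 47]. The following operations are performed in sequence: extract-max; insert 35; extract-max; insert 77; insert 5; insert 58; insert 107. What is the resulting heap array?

[107, 77, 64, 46, 58, 33, 47, 5, 13, 35]

extract-max → returns 94:
  remove root 94; move last element 47 to root → [47, 64, 79, 13, 46, 33]
  47 vs larger child 79 at index 2, swap → [79, 64, 47, 13, 46, 33]
insert 35:
  append 35 at index 6 → [79, 64, 47, 13, 46, 33, 35] (no swap needed)
extract-max → returns 79:
  remove root 79; move last element 35 to root → [35, 64, 47, 13, 46, 33]
  35 vs larger child 64 at index 1, swap → [64, 35, 47, 13, 46, 33]
  35 vs larger child 46 at index 4, swap → [64, 46, 47, 13, 35, 33]
insert 77:
  append 77 at index 6 → [64, 46, 47, 13, 35, 33, 77]
  77 > parent 47 at index 2, swap → [64, 46, 77, 13, 35, 33, 47]
  77 > parent 64 at index 0, swap → [77, 46, 64, 13, 35, 33, 47]
insert 5:
  append 5 at index 7 → [77, 46, 64, 13, 35, 33, 47, 5] (no swap needed)
insert 58:
  append 58 at index 8 → [77, 46, 64, 13, 35, 33, 47, 5, 58]
  58 > parent 13 at index 3, swap → [77, 46, 64, 58, 35, 33, 47, 5, 13]
  58 > parent 46 at index 1, swap → [77, 58, 64, 46, 35, 33, 47, 5, 13]
insert 107:
  append 107 at index 9 → [77, 58, 64, 46, 35, 33, 47, 5, 13, 107]
  107 > parent 35 at index 4, swap → [77, 58, 64, 46, 107, 33, 47, 5, 13, 35]
  107 > parent 58 at index 1, swap → [77, 107, 64, 46, 58, 33, 47, 5, 13, 35]
  107 > parent 77 at index 0, swap → [107, 77, 64, 46, 58, 33, 47, 5, 13, 35]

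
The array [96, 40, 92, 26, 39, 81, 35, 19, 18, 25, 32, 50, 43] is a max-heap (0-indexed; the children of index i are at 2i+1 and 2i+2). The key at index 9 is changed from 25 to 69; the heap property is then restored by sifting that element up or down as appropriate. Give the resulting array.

[96, 69, 92, 26, 40, 81, 35, 19, 18, 39, 32, 50, 43]

set index 9 from 25 to 69 → [96, 40, 92, 26, 39, 81, 35, 19, 18, 69, 32, 50, 43]
69 > parent 39 at index 4, swap → [96, 40, 92, 26, 69, 81, 35, 19, 18, 39, 32, 50, 43]
69 > parent 40 at index 1, swap → [96, 69, 92, 26, 40, 81, 35, 19, 18, 39, 32, 50, 43]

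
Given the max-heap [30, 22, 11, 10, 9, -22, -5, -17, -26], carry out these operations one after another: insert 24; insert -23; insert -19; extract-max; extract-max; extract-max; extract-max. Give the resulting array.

insert 24:
  append 24 at index 9 → [30, 22, 11, 10, 9, -22, -5, -17, -26, 24]
  24 > parent 9 at index 4, swap → [30, 22, 11, 10, 24, -22, -5, -17, -26, 9]
  24 > parent 22 at index 1, swap → [30, 24, 11, 10, 22, -22, -5, -17, -26, 9]
insert -23:
  append -23 at index 10 → [30, 24, 11, 10, 22, -22, -5, -17, -26, 9, -23] (no swap needed)
insert -19:
  append -19 at index 11 → [30, 24, 11, 10, 22, -22, -5, -17, -26, 9, -23, -19]
  -19 > parent -22 at index 5, swap → [30, 24, 11, 10, 22, -19, -5, -17, -26, 9, -23, -22]
extract-max → returns 30:
  remove root 30; move last element -22 to root → [-22, 24, 11, 10, 22, -19, -5, -17, -26, 9, -23]
  -22 vs larger child 24 at index 1, swap → [24, -22, 11, 10, 22, -19, -5, -17, -26, 9, -23]
  -22 vs larger child 22 at index 4, swap → [24, 22, 11, 10, -22, -19, -5, -17, -26, 9, -23]
  -22 vs larger child 9 at index 9, swap → [24, 22, 11, 10, 9, -19, -5, -17, -26, -22, -23]
extract-max → returns 24:
  remove root 24; move last element -23 to root → [-23, 22, 11, 10, 9, -19, -5, -17, -26, -22]
  -23 vs larger child 22 at index 1, swap → [22, -23, 11, 10, 9, -19, -5, -17, -26, -22]
  -23 vs larger child 10 at index 3, swap → [22, 10, 11, -23, 9, -19, -5, -17, -26, -22]
  -23 vs larger child -17 at index 7, swap → [22, 10, 11, -17, 9, -19, -5, -23, -26, -22]
extract-max → returns 22:
  remove root 22; move last element -22 to root → [-22, 10, 11, -17, 9, -19, -5, -23, -26]
  -22 vs larger child 11 at index 2, swap → [11, 10, -22, -17, 9, -19, -5, -23, -26]
  -22 vs larger child -5 at index 6, swap → [11, 10, -5, -17, 9, -19, -22, -23, -26]
extract-max → returns 11:
  remove root 11; move last element -26 to root → [-26, 10, -5, -17, 9, -19, -22, -23]
  -26 vs larger child 10 at index 1, swap → [10, -26, -5, -17, 9, -19, -22, -23]
  -26 vs larger child 9 at index 4, swap → [10, 9, -5, -17, -26, -19, -22, -23]

[10, 9, -5, -17, -26, -19, -22, -23]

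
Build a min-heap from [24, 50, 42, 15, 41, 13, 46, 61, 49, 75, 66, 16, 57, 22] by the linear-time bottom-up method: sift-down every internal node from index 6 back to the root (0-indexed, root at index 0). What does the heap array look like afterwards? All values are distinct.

[13, 15, 16, 49, 41, 24, 22, 61, 50, 75, 66, 42, 57, 46]

sift down from index 6:
  46 vs only child 22 at index 13, swap → [24, 50, 42, 15, 41, 13, 22, 61, 49, 75, 66, 16, 57, 46]
sift down from index 5: already satisfies heap property
sift down from index 4: already satisfies heap property
sift down from index 3: already satisfies heap property
sift down from index 2:
  42 vs smaller child 13 at index 5, swap → [24, 50, 13, 15, 41, 42, 22, 61, 49, 75, 66, 16, 57, 46]
  42 vs smaller child 16 at index 11, swap → [24, 50, 13, 15, 41, 16, 22, 61, 49, 75, 66, 42, 57, 46]
sift down from index 1:
  50 vs smaller child 15 at index 3, swap → [24, 15, 13, 50, 41, 16, 22, 61, 49, 75, 66, 42, 57, 46]
  50 vs smaller child 49 at index 8, swap → [24, 15, 13, 49, 41, 16, 22, 61, 50, 75, 66, 42, 57, 46]
sift down from index 0:
  24 vs smaller child 13 at index 2, swap → [13, 15, 24, 49, 41, 16, 22, 61, 50, 75, 66, 42, 57, 46]
  24 vs smaller child 16 at index 5, swap → [13, 15, 16, 49, 41, 24, 22, 61, 50, 75, 66, 42, 57, 46]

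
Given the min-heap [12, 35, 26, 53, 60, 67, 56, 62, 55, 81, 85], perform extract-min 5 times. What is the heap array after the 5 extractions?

[56, 60, 67, 62, 81, 85]

extract-min #1 returns 12:
  remove root 12; move last element 85 to root → [85, 35, 26, 53, 60, 67, 56, 62, 55, 81]
  85 vs smaller child 26 at index 2, swap → [26, 35, 85, 53, 60, 67, 56, 62, 55, 81]
  85 vs smaller child 56 at index 6, swap → [26, 35, 56, 53, 60, 67, 85, 62, 55, 81]
extract-min #2 returns 26:
  remove root 26; move last element 81 to root → [81, 35, 56, 53, 60, 67, 85, 62, 55]
  81 vs smaller child 35 at index 1, swap → [35, 81, 56, 53, 60, 67, 85, 62, 55]
  81 vs smaller child 53 at index 3, swap → [35, 53, 56, 81, 60, 67, 85, 62, 55]
  81 vs smaller child 55 at index 8, swap → [35, 53, 56, 55, 60, 67, 85, 62, 81]
extract-min #3 returns 35:
  remove root 35; move last element 81 to root → [81, 53, 56, 55, 60, 67, 85, 62]
  81 vs smaller child 53 at index 1, swap → [53, 81, 56, 55, 60, 67, 85, 62]
  81 vs smaller child 55 at index 3, swap → [53, 55, 56, 81, 60, 67, 85, 62]
  81 vs only child 62 at index 7, swap → [53, 55, 56, 62, 60, 67, 85, 81]
extract-min #4 returns 53:
  remove root 53; move last element 81 to root → [81, 55, 56, 62, 60, 67, 85]
  81 vs smaller child 55 at index 1, swap → [55, 81, 56, 62, 60, 67, 85]
  81 vs smaller child 60 at index 4, swap → [55, 60, 56, 62, 81, 67, 85]
extract-min #5 returns 55:
  remove root 55; move last element 85 to root → [85, 60, 56, 62, 81, 67]
  85 vs smaller child 56 at index 2, swap → [56, 60, 85, 62, 81, 67]
  85 vs only child 67 at index 5, swap → [56, 60, 67, 62, 81, 85]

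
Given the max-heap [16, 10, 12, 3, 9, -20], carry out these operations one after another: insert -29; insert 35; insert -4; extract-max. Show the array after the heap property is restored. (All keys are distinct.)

[16, 10, 12, 3, 9, -20, -29, -4]

insert -29:
  append -29 at index 6 → [16, 10, 12, 3, 9, -20, -29] (no swap needed)
insert 35:
  append 35 at index 7 → [16, 10, 12, 3, 9, -20, -29, 35]
  35 > parent 3 at index 3, swap → [16, 10, 12, 35, 9, -20, -29, 3]
  35 > parent 10 at index 1, swap → [16, 35, 12, 10, 9, -20, -29, 3]
  35 > parent 16 at index 0, swap → [35, 16, 12, 10, 9, -20, -29, 3]
insert -4:
  append -4 at index 8 → [35, 16, 12, 10, 9, -20, -29, 3, -4] (no swap needed)
extract-max → returns 35:
  remove root 35; move last element -4 to root → [-4, 16, 12, 10, 9, -20, -29, 3]
  -4 vs larger child 16 at index 1, swap → [16, -4, 12, 10, 9, -20, -29, 3]
  -4 vs larger child 10 at index 3, swap → [16, 10, 12, -4, 9, -20, -29, 3]
  -4 vs only child 3 at index 7, swap → [16, 10, 12, 3, 9, -20, -29, -4]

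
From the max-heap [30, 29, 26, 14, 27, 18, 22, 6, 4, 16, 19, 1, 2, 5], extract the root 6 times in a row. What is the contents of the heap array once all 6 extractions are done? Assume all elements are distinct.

[18, 16, 5, 14, 2, 4, 1, 6]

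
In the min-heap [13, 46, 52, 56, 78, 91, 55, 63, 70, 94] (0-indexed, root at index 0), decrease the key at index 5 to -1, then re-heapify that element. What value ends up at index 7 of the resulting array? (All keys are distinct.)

63

set index 5 from 91 to -1 → [13, 46, 52, 56, 78, -1, 55, 63, 70, 94]
-1 < parent 52 at index 2, swap → [13, 46, -1, 56, 78, 52, 55, 63, 70, 94]
-1 < parent 13 at index 0, swap → [-1, 46, 13, 56, 78, 52, 55, 63, 70, 94]
resulting array: [-1, 46, 13, 56, 78, 52, 55, 63, 70, 94]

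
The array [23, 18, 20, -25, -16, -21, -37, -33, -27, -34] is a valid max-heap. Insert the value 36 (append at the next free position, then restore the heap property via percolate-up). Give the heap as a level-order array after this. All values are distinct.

[36, 23, 20, -25, 18, -21, -37, -33, -27, -34, -16]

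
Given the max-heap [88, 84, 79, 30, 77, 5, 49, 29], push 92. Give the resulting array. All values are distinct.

append 92 at index 8 → [88, 84, 79, 30, 77, 5, 49, 29, 92]
92 > parent 30 at index 3, swap → [88, 84, 79, 92, 77, 5, 49, 29, 30]
92 > parent 84 at index 1, swap → [88, 92, 79, 84, 77, 5, 49, 29, 30]
92 > parent 88 at index 0, swap → [92, 88, 79, 84, 77, 5, 49, 29, 30]

[92, 88, 79, 84, 77, 5, 49, 29, 30]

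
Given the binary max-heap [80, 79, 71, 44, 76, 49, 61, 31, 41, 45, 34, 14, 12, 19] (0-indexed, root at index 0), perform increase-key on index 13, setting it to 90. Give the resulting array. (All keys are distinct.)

[90, 79, 80, 44, 76, 49, 71, 31, 41, 45, 34, 14, 12, 61]

set index 13 from 19 to 90 → [80, 79, 71, 44, 76, 49, 61, 31, 41, 45, 34, 14, 12, 90]
90 > parent 61 at index 6, swap → [80, 79, 71, 44, 76, 49, 90, 31, 41, 45, 34, 14, 12, 61]
90 > parent 71 at index 2, swap → [80, 79, 90, 44, 76, 49, 71, 31, 41, 45, 34, 14, 12, 61]
90 > parent 80 at index 0, swap → [90, 79, 80, 44, 76, 49, 71, 31, 41, 45, 34, 14, 12, 61]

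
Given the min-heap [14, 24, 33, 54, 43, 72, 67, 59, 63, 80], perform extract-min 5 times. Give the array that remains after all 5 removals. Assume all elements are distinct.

extract-min #1 returns 14:
  remove root 14; move last element 80 to root → [80, 24, 33, 54, 43, 72, 67, 59, 63]
  80 vs smaller child 24 at index 1, swap → [24, 80, 33, 54, 43, 72, 67, 59, 63]
  80 vs smaller child 43 at index 4, swap → [24, 43, 33, 54, 80, 72, 67, 59, 63]
extract-min #2 returns 24:
  remove root 24; move last element 63 to root → [63, 43, 33, 54, 80, 72, 67, 59]
  63 vs smaller child 33 at index 2, swap → [33, 43, 63, 54, 80, 72, 67, 59]
extract-min #3 returns 33:
  remove root 33; move last element 59 to root → [59, 43, 63, 54, 80, 72, 67]
  59 vs smaller child 43 at index 1, swap → [43, 59, 63, 54, 80, 72, 67]
  59 vs smaller child 54 at index 3, swap → [43, 54, 63, 59, 80, 72, 67]
extract-min #4 returns 43:
  remove root 43; move last element 67 to root → [67, 54, 63, 59, 80, 72]
  67 vs smaller child 54 at index 1, swap → [54, 67, 63, 59, 80, 72]
  67 vs smaller child 59 at index 3, swap → [54, 59, 63, 67, 80, 72]
extract-min #5 returns 54:
  remove root 54; move last element 72 to root → [72, 59, 63, 67, 80]
  72 vs smaller child 59 at index 1, swap → [59, 72, 63, 67, 80]
  72 vs smaller child 67 at index 3, swap → [59, 67, 63, 72, 80]

[59, 67, 63, 72, 80]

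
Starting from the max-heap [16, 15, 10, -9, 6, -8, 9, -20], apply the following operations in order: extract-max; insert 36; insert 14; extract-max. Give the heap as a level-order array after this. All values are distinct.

extract-max → returns 16:
  remove root 16; move last element -20 to root → [-20, 15, 10, -9, 6, -8, 9]
  -20 vs larger child 15 at index 1, swap → [15, -20, 10, -9, 6, -8, 9]
  -20 vs larger child 6 at index 4, swap → [15, 6, 10, -9, -20, -8, 9]
insert 36:
  append 36 at index 7 → [15, 6, 10, -9, -20, -8, 9, 36]
  36 > parent -9 at index 3, swap → [15, 6, 10, 36, -20, -8, 9, -9]
  36 > parent 6 at index 1, swap → [15, 36, 10, 6, -20, -8, 9, -9]
  36 > parent 15 at index 0, swap → [36, 15, 10, 6, -20, -8, 9, -9]
insert 14:
  append 14 at index 8 → [36, 15, 10, 6, -20, -8, 9, -9, 14]
  14 > parent 6 at index 3, swap → [36, 15, 10, 14, -20, -8, 9, -9, 6]
extract-max → returns 36:
  remove root 36; move last element 6 to root → [6, 15, 10, 14, -20, -8, 9, -9]
  6 vs larger child 15 at index 1, swap → [15, 6, 10, 14, -20, -8, 9, -9]
  6 vs larger child 14 at index 3, swap → [15, 14, 10, 6, -20, -8, 9, -9]

[15, 14, 10, 6, -20, -8, 9, -9]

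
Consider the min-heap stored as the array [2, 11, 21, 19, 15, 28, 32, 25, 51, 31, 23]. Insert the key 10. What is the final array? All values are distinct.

append 10 at index 11 → [2, 11, 21, 19, 15, 28, 32, 25, 51, 31, 23, 10]
10 < parent 28 at index 5, swap → [2, 11, 21, 19, 15, 10, 32, 25, 51, 31, 23, 28]
10 < parent 21 at index 2, swap → [2, 11, 10, 19, 15, 21, 32, 25, 51, 31, 23, 28]

[2, 11, 10, 19, 15, 21, 32, 25, 51, 31, 23, 28]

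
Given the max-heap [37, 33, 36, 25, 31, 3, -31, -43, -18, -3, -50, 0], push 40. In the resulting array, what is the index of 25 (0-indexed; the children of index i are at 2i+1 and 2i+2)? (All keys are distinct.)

append 40 at index 12 → [37, 33, 36, 25, 31, 3, -31, -43, -18, -3, -50, 0, 40]
40 > parent 3 at index 5, swap → [37, 33, 36, 25, 31, 40, -31, -43, -18, -3, -50, 0, 3]
40 > parent 36 at index 2, swap → [37, 33, 40, 25, 31, 36, -31, -43, -18, -3, -50, 0, 3]
40 > parent 37 at index 0, swap → [40, 33, 37, 25, 31, 36, -31, -43, -18, -3, -50, 0, 3]
resulting array: [40, 33, 37, 25, 31, 36, -31, -43, -18, -3, -50, 0, 3]

3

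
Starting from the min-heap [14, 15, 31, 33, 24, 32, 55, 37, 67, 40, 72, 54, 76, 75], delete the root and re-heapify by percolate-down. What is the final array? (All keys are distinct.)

[15, 24, 31, 33, 40, 32, 55, 37, 67, 75, 72, 54, 76]

remove root 14; move last element 75 to root → [75, 15, 31, 33, 24, 32, 55, 37, 67, 40, 72, 54, 76]
75 vs smaller child 15 at index 1, swap → [15, 75, 31, 33, 24, 32, 55, 37, 67, 40, 72, 54, 76]
75 vs smaller child 24 at index 4, swap → [15, 24, 31, 33, 75, 32, 55, 37, 67, 40, 72, 54, 76]
75 vs smaller child 40 at index 9, swap → [15, 24, 31, 33, 40, 32, 55, 37, 67, 75, 72, 54, 76]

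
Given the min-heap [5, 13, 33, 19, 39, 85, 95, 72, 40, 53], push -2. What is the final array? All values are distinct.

[-2, 5, 33, 19, 13, 85, 95, 72, 40, 53, 39]

append -2 at index 10 → [5, 13, 33, 19, 39, 85, 95, 72, 40, 53, -2]
-2 < parent 39 at index 4, swap → [5, 13, 33, 19, -2, 85, 95, 72, 40, 53, 39]
-2 < parent 13 at index 1, swap → [5, -2, 33, 19, 13, 85, 95, 72, 40, 53, 39]
-2 < parent 5 at index 0, swap → [-2, 5, 33, 19, 13, 85, 95, 72, 40, 53, 39]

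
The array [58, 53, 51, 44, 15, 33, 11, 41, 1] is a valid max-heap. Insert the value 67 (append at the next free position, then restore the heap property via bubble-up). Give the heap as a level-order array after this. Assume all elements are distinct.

[67, 58, 51, 44, 53, 33, 11, 41, 1, 15]

append 67 at index 9 → [58, 53, 51, 44, 15, 33, 11, 41, 1, 67]
67 > parent 15 at index 4, swap → [58, 53, 51, 44, 67, 33, 11, 41, 1, 15]
67 > parent 53 at index 1, swap → [58, 67, 51, 44, 53, 33, 11, 41, 1, 15]
67 > parent 58 at index 0, swap → [67, 58, 51, 44, 53, 33, 11, 41, 1, 15]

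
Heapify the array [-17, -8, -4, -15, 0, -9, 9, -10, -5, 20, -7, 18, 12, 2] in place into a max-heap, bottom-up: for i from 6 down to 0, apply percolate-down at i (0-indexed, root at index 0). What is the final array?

[20, 0, 18, -5, -7, 12, 9, -10, -15, -8, -17, -9, -4, 2]

sift down from index 6: already satisfies heap property
sift down from index 5:
  -9 vs larger child 18 at index 11, swap → [-17, -8, -4, -15, 0, 18, 9, -10, -5, 20, -7, -9, 12, 2]
sift down from index 4:
  0 vs larger child 20 at index 9, swap → [-17, -8, -4, -15, 20, 18, 9, -10, -5, 0, -7, -9, 12, 2]
sift down from index 3:
  -15 vs larger child -5 at index 8, swap → [-17, -8, -4, -5, 20, 18, 9, -10, -15, 0, -7, -9, 12, 2]
sift down from index 2:
  -4 vs larger child 18 at index 5, swap → [-17, -8, 18, -5, 20, -4, 9, -10, -15, 0, -7, -9, 12, 2]
  -4 vs larger child 12 at index 12, swap → [-17, -8, 18, -5, 20, 12, 9, -10, -15, 0, -7, -9, -4, 2]
sift down from index 1:
  -8 vs larger child 20 at index 4, swap → [-17, 20, 18, -5, -8, 12, 9, -10, -15, 0, -7, -9, -4, 2]
  -8 vs larger child 0 at index 9, swap → [-17, 20, 18, -5, 0, 12, 9, -10, -15, -8, -7, -9, -4, 2]
sift down from index 0:
  -17 vs larger child 20 at index 1, swap → [20, -17, 18, -5, 0, 12, 9, -10, -15, -8, -7, -9, -4, 2]
  -17 vs larger child 0 at index 4, swap → [20, 0, 18, -5, -17, 12, 9, -10, -15, -8, -7, -9, -4, 2]
  -17 vs larger child -7 at index 10, swap → [20, 0, 18, -5, -7, 12, 9, -10, -15, -8, -17, -9, -4, 2]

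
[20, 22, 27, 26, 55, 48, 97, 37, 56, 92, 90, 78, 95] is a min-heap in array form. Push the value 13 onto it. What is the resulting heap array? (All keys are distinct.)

append 13 at index 13 → [20, 22, 27, 26, 55, 48, 97, 37, 56, 92, 90, 78, 95, 13]
13 < parent 97 at index 6, swap → [20, 22, 27, 26, 55, 48, 13, 37, 56, 92, 90, 78, 95, 97]
13 < parent 27 at index 2, swap → [20, 22, 13, 26, 55, 48, 27, 37, 56, 92, 90, 78, 95, 97]
13 < parent 20 at index 0, swap → [13, 22, 20, 26, 55, 48, 27, 37, 56, 92, 90, 78, 95, 97]

[13, 22, 20, 26, 55, 48, 27, 37, 56, 92, 90, 78, 95, 97]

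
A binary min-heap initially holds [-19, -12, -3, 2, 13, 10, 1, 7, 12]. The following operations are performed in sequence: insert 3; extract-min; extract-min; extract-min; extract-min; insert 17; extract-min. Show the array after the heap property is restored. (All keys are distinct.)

insert 3:
  append 3 at index 9 → [-19, -12, -3, 2, 13, 10, 1, 7, 12, 3]
  3 < parent 13 at index 4, swap → [-19, -12, -3, 2, 3, 10, 1, 7, 12, 13]
extract-min → returns -19:
  remove root -19; move last element 13 to root → [13, -12, -3, 2, 3, 10, 1, 7, 12]
  13 vs smaller child -12 at index 1, swap → [-12, 13, -3, 2, 3, 10, 1, 7, 12]
  13 vs smaller child 2 at index 3, swap → [-12, 2, -3, 13, 3, 10, 1, 7, 12]
  13 vs smaller child 7 at index 7, swap → [-12, 2, -3, 7, 3, 10, 1, 13, 12]
extract-min → returns -12:
  remove root -12; move last element 12 to root → [12, 2, -3, 7, 3, 10, 1, 13]
  12 vs smaller child -3 at index 2, swap → [-3, 2, 12, 7, 3, 10, 1, 13]
  12 vs smaller child 1 at index 6, swap → [-3, 2, 1, 7, 3, 10, 12, 13]
extract-min → returns -3:
  remove root -3; move last element 13 to root → [13, 2, 1, 7, 3, 10, 12]
  13 vs smaller child 1 at index 2, swap → [1, 2, 13, 7, 3, 10, 12]
  13 vs smaller child 10 at index 5, swap → [1, 2, 10, 7, 3, 13, 12]
extract-min → returns 1:
  remove root 1; move last element 12 to root → [12, 2, 10, 7, 3, 13]
  12 vs smaller child 2 at index 1, swap → [2, 12, 10, 7, 3, 13]
  12 vs smaller child 3 at index 4, swap → [2, 3, 10, 7, 12, 13]
insert 17:
  append 17 at index 6 → [2, 3, 10, 7, 12, 13, 17] (no swap needed)
extract-min → returns 2:
  remove root 2; move last element 17 to root → [17, 3, 10, 7, 12, 13]
  17 vs smaller child 3 at index 1, swap → [3, 17, 10, 7, 12, 13]
  17 vs smaller child 7 at index 3, swap → [3, 7, 10, 17, 12, 13]

[3, 7, 10, 17, 12, 13]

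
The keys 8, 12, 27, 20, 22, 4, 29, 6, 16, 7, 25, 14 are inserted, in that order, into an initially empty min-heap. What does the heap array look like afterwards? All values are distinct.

Insert 8:
  append 8 at index 0 → [8] (no swap needed)
Insert 12:
  append 12 at index 1 → [8, 12] (no swap needed)
Insert 27:
  append 27 at index 2 → [8, 12, 27] (no swap needed)
Insert 20:
  append 20 at index 3 → [8, 12, 27, 20] (no swap needed)
Insert 22:
  append 22 at index 4 → [8, 12, 27, 20, 22] (no swap needed)
Insert 4:
  append 4 at index 5 → [8, 12, 27, 20, 22, 4]
  4 < parent 27 at index 2, swap → [8, 12, 4, 20, 22, 27]
  4 < parent 8 at index 0, swap → [4, 12, 8, 20, 22, 27]
Insert 29:
  append 29 at index 6 → [4, 12, 8, 20, 22, 27, 29] (no swap needed)
Insert 6:
  append 6 at index 7 → [4, 12, 8, 20, 22, 27, 29, 6]
  6 < parent 20 at index 3, swap → [4, 12, 8, 6, 22, 27, 29, 20]
  6 < parent 12 at index 1, swap → [4, 6, 8, 12, 22, 27, 29, 20]
Insert 16:
  append 16 at index 8 → [4, 6, 8, 12, 22, 27, 29, 20, 16] (no swap needed)
Insert 7:
  append 7 at index 9 → [4, 6, 8, 12, 22, 27, 29, 20, 16, 7]
  7 < parent 22 at index 4, swap → [4, 6, 8, 12, 7, 27, 29, 20, 16, 22]
Insert 25:
  append 25 at index 10 → [4, 6, 8, 12, 7, 27, 29, 20, 16, 22, 25] (no swap needed)
Insert 14:
  append 14 at index 11 → [4, 6, 8, 12, 7, 27, 29, 20, 16, 22, 25, 14]
  14 < parent 27 at index 5, swap → [4, 6, 8, 12, 7, 14, 29, 20, 16, 22, 25, 27]

[4, 6, 8, 12, 7, 14, 29, 20, 16, 22, 25, 27]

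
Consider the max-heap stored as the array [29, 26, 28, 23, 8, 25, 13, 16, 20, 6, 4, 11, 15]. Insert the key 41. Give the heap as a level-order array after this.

append 41 at index 13 → [29, 26, 28, 23, 8, 25, 13, 16, 20, 6, 4, 11, 15, 41]
41 > parent 13 at index 6, swap → [29, 26, 28, 23, 8, 25, 41, 16, 20, 6, 4, 11, 15, 13]
41 > parent 28 at index 2, swap → [29, 26, 41, 23, 8, 25, 28, 16, 20, 6, 4, 11, 15, 13]
41 > parent 29 at index 0, swap → [41, 26, 29, 23, 8, 25, 28, 16, 20, 6, 4, 11, 15, 13]

[41, 26, 29, 23, 8, 25, 28, 16, 20, 6, 4, 11, 15, 13]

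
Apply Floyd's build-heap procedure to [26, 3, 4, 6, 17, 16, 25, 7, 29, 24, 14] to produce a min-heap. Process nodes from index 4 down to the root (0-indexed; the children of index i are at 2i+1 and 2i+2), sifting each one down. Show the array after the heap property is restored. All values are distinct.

sift down from index 4:
  17 vs smaller child 14 at index 10, swap → [26, 3, 4, 6, 14, 16, 25, 7, 29, 24, 17]
sift down from index 3: already satisfies heap property
sift down from index 2: already satisfies heap property
sift down from index 1: already satisfies heap property
sift down from index 0:
  26 vs smaller child 3 at index 1, swap → [3, 26, 4, 6, 14, 16, 25, 7, 29, 24, 17]
  26 vs smaller child 6 at index 3, swap → [3, 6, 4, 26, 14, 16, 25, 7, 29, 24, 17]
  26 vs smaller child 7 at index 7, swap → [3, 6, 4, 7, 14, 16, 25, 26, 29, 24, 17]

[3, 6, 4, 7, 14, 16, 25, 26, 29, 24, 17]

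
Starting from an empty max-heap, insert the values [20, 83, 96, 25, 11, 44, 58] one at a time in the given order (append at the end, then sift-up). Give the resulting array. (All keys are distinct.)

[96, 25, 83, 20, 11, 44, 58]

Insert 20:
  append 20 at index 0 → [20] (no swap needed)
Insert 83:
  append 83 at index 1 → [20, 83]
  83 > parent 20 at index 0, swap → [83, 20]
Insert 96:
  append 96 at index 2 → [83, 20, 96]
  96 > parent 83 at index 0, swap → [96, 20, 83]
Insert 25:
  append 25 at index 3 → [96, 20, 83, 25]
  25 > parent 20 at index 1, swap → [96, 25, 83, 20]
Insert 11:
  append 11 at index 4 → [96, 25, 83, 20, 11] (no swap needed)
Insert 44:
  append 44 at index 5 → [96, 25, 83, 20, 11, 44] (no swap needed)
Insert 58:
  append 58 at index 6 → [96, 25, 83, 20, 11, 44, 58] (no swap needed)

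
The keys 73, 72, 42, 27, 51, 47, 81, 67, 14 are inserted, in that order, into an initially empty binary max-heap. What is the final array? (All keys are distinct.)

[81, 72, 73, 67, 51, 42, 47, 27, 14]

Insert 73:
  append 73 at index 0 → [73] (no swap needed)
Insert 72:
  append 72 at index 1 → [73, 72] (no swap needed)
Insert 42:
  append 42 at index 2 → [73, 72, 42] (no swap needed)
Insert 27:
  append 27 at index 3 → [73, 72, 42, 27] (no swap needed)
Insert 51:
  append 51 at index 4 → [73, 72, 42, 27, 51] (no swap needed)
Insert 47:
  append 47 at index 5 → [73, 72, 42, 27, 51, 47]
  47 > parent 42 at index 2, swap → [73, 72, 47, 27, 51, 42]
Insert 81:
  append 81 at index 6 → [73, 72, 47, 27, 51, 42, 81]
  81 > parent 47 at index 2, swap → [73, 72, 81, 27, 51, 42, 47]
  81 > parent 73 at index 0, swap → [81, 72, 73, 27, 51, 42, 47]
Insert 67:
  append 67 at index 7 → [81, 72, 73, 27, 51, 42, 47, 67]
  67 > parent 27 at index 3, swap → [81, 72, 73, 67, 51, 42, 47, 27]
Insert 14:
  append 14 at index 8 → [81, 72, 73, 67, 51, 42, 47, 27, 14] (no swap needed)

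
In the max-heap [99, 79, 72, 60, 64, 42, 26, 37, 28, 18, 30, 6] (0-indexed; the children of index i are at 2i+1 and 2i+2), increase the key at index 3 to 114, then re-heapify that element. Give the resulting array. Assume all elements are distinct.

set index 3 from 60 to 114 → [99, 79, 72, 114, 64, 42, 26, 37, 28, 18, 30, 6]
114 > parent 79 at index 1, swap → [99, 114, 72, 79, 64, 42, 26, 37, 28, 18, 30, 6]
114 > parent 99 at index 0, swap → [114, 99, 72, 79, 64, 42, 26, 37, 28, 18, 30, 6]

[114, 99, 72, 79, 64, 42, 26, 37, 28, 18, 30, 6]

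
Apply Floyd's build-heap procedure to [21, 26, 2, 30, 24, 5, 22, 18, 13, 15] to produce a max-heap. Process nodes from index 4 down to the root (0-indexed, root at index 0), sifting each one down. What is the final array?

sift down from index 4: already satisfies heap property
sift down from index 3: already satisfies heap property
sift down from index 2:
  2 vs larger child 22 at index 6, swap → [21, 26, 22, 30, 24, 5, 2, 18, 13, 15]
sift down from index 1:
  26 vs larger child 30 at index 3, swap → [21, 30, 22, 26, 24, 5, 2, 18, 13, 15]
sift down from index 0:
  21 vs larger child 30 at index 1, swap → [30, 21, 22, 26, 24, 5, 2, 18, 13, 15]
  21 vs larger child 26 at index 3, swap → [30, 26, 22, 21, 24, 5, 2, 18, 13, 15]

[30, 26, 22, 21, 24, 5, 2, 18, 13, 15]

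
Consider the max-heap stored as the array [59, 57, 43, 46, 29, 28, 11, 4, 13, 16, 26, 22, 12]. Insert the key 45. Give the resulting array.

[59, 57, 45, 46, 29, 28, 43, 4, 13, 16, 26, 22, 12, 11]

append 45 at index 13 → [59, 57, 43, 46, 29, 28, 11, 4, 13, 16, 26, 22, 12, 45]
45 > parent 11 at index 6, swap → [59, 57, 43, 46, 29, 28, 45, 4, 13, 16, 26, 22, 12, 11]
45 > parent 43 at index 2, swap → [59, 57, 45, 46, 29, 28, 43, 4, 13, 16, 26, 22, 12, 11]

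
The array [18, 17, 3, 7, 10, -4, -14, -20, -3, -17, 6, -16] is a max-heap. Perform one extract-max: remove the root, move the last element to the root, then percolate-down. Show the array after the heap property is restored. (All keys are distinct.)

[17, 10, 3, 7, 6, -4, -14, -20, -3, -17, -16]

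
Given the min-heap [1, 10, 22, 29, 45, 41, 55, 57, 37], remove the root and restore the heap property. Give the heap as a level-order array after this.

[10, 29, 22, 37, 45, 41, 55, 57]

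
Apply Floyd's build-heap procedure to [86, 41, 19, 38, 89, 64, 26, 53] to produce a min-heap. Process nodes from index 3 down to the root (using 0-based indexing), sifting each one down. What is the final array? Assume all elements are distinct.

sift down from index 3: already satisfies heap property
sift down from index 2: already satisfies heap property
sift down from index 1:
  41 vs smaller child 38 at index 3, swap → [86, 38, 19, 41, 89, 64, 26, 53]
sift down from index 0:
  86 vs smaller child 19 at index 2, swap → [19, 38, 86, 41, 89, 64, 26, 53]
  86 vs smaller child 26 at index 6, swap → [19, 38, 26, 41, 89, 64, 86, 53]

[19, 38, 26, 41, 89, 64, 86, 53]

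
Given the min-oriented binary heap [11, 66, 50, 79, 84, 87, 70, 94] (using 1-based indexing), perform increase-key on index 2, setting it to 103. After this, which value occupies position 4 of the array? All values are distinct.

94

set index 2 from 66 to 103 → [11, 103, 50, 79, 84, 87, 70, 94]
103 vs smaller child 79 at index 4, swap → [11, 79, 50, 103, 84, 87, 70, 94]
103 vs only child 94 at index 8, swap → [11, 79, 50, 94, 84, 87, 70, 103]
resulting array: [11, 79, 50, 94, 84, 87, 70, 103]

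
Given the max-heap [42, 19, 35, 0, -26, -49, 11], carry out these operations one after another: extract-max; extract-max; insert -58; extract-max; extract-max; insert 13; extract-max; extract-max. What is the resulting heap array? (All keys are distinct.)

extract-max → returns 42:
  remove root 42; move last element 11 to root → [11, 19, 35, 0, -26, -49]
  11 vs larger child 35 at index 2, swap → [35, 19, 11, 0, -26, -49]
extract-max → returns 35:
  remove root 35; move last element -49 to root → [-49, 19, 11, 0, -26]
  -49 vs larger child 19 at index 1, swap → [19, -49, 11, 0, -26]
  -49 vs larger child 0 at index 3, swap → [19, 0, 11, -49, -26]
insert -58:
  append -58 at index 5 → [19, 0, 11, -49, -26, -58] (no swap needed)
extract-max → returns 19:
  remove root 19; move last element -58 to root → [-58, 0, 11, -49, -26]
  -58 vs larger child 11 at index 2, swap → [11, 0, -58, -49, -26]
extract-max → returns 11:
  remove root 11; move last element -26 to root → [-26, 0, -58, -49]
  -26 vs larger child 0 at index 1, swap → [0, -26, -58, -49]
insert 13:
  append 13 at index 4 → [0, -26, -58, -49, 13]
  13 > parent -26 at index 1, swap → [0, 13, -58, -49, -26]
  13 > parent 0 at index 0, swap → [13, 0, -58, -49, -26]
extract-max → returns 13:
  remove root 13; move last element -26 to root → [-26, 0, -58, -49]
  -26 vs larger child 0 at index 1, swap → [0, -26, -58, -49]
extract-max → returns 0:
  remove root 0; move last element -49 to root → [-49, -26, -58]
  -49 vs larger child -26 at index 1, swap → [-26, -49, -58]

[-26, -49, -58]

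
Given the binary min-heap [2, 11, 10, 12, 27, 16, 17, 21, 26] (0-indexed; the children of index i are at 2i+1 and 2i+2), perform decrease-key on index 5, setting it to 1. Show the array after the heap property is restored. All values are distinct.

[1, 11, 2, 12, 27, 10, 17, 21, 26]

set index 5 from 16 to 1 → [2, 11, 10, 12, 27, 1, 17, 21, 26]
1 < parent 10 at index 2, swap → [2, 11, 1, 12, 27, 10, 17, 21, 26]
1 < parent 2 at index 0, swap → [1, 11, 2, 12, 27, 10, 17, 21, 26]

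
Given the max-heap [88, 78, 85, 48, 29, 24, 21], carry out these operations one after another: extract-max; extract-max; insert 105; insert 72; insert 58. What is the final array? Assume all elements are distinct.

[105, 58, 78, 48, 29, 24, 72, 21]

extract-max → returns 88:
  remove root 88; move last element 21 to root → [21, 78, 85, 48, 29, 24]
  21 vs larger child 85 at index 2, swap → [85, 78, 21, 48, 29, 24]
  21 vs only child 24 at index 5, swap → [85, 78, 24, 48, 29, 21]
extract-max → returns 85:
  remove root 85; move last element 21 to root → [21, 78, 24, 48, 29]
  21 vs larger child 78 at index 1, swap → [78, 21, 24, 48, 29]
  21 vs larger child 48 at index 3, swap → [78, 48, 24, 21, 29]
insert 105:
  append 105 at index 5 → [78, 48, 24, 21, 29, 105]
  105 > parent 24 at index 2, swap → [78, 48, 105, 21, 29, 24]
  105 > parent 78 at index 0, swap → [105, 48, 78, 21, 29, 24]
insert 72:
  append 72 at index 6 → [105, 48, 78, 21, 29, 24, 72] (no swap needed)
insert 58:
  append 58 at index 7 → [105, 48, 78, 21, 29, 24, 72, 58]
  58 > parent 21 at index 3, swap → [105, 48, 78, 58, 29, 24, 72, 21]
  58 > parent 48 at index 1, swap → [105, 58, 78, 48, 29, 24, 72, 21]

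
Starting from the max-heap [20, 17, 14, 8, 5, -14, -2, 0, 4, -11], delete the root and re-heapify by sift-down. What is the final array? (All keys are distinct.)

[17, 8, 14, 4, 5, -14, -2, 0, -11]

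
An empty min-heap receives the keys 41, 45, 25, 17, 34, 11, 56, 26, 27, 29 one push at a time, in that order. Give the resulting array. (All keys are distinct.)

Insert 41:
  append 41 at index 0 → [41] (no swap needed)
Insert 45:
  append 45 at index 1 → [41, 45] (no swap needed)
Insert 25:
  append 25 at index 2 → [41, 45, 25]
  25 < parent 41 at index 0, swap → [25, 45, 41]
Insert 17:
  append 17 at index 3 → [25, 45, 41, 17]
  17 < parent 45 at index 1, swap → [25, 17, 41, 45]
  17 < parent 25 at index 0, swap → [17, 25, 41, 45]
Insert 34:
  append 34 at index 4 → [17, 25, 41, 45, 34] (no swap needed)
Insert 11:
  append 11 at index 5 → [17, 25, 41, 45, 34, 11]
  11 < parent 41 at index 2, swap → [17, 25, 11, 45, 34, 41]
  11 < parent 17 at index 0, swap → [11, 25, 17, 45, 34, 41]
Insert 56:
  append 56 at index 6 → [11, 25, 17, 45, 34, 41, 56] (no swap needed)
Insert 26:
  append 26 at index 7 → [11, 25, 17, 45, 34, 41, 56, 26]
  26 < parent 45 at index 3, swap → [11, 25, 17, 26, 34, 41, 56, 45]
Insert 27:
  append 27 at index 8 → [11, 25, 17, 26, 34, 41, 56, 45, 27] (no swap needed)
Insert 29:
  append 29 at index 9 → [11, 25, 17, 26, 34, 41, 56, 45, 27, 29]
  29 < parent 34 at index 4, swap → [11, 25, 17, 26, 29, 41, 56, 45, 27, 34]

[11, 25, 17, 26, 29, 41, 56, 45, 27, 34]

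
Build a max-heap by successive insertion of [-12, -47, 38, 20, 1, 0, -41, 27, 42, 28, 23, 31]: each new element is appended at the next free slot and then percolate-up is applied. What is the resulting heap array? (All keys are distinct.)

[42, 38, 31, 27, 28, 0, -41, -47, 20, 1, 23, -12]

Insert -12:
  append -12 at index 0 → [-12] (no swap needed)
Insert -47:
  append -47 at index 1 → [-12, -47] (no swap needed)
Insert 38:
  append 38 at index 2 → [-12, -47, 38]
  38 > parent -12 at index 0, swap → [38, -47, -12]
Insert 20:
  append 20 at index 3 → [38, -47, -12, 20]
  20 > parent -47 at index 1, swap → [38, 20, -12, -47]
Insert 1:
  append 1 at index 4 → [38, 20, -12, -47, 1] (no swap needed)
Insert 0:
  append 0 at index 5 → [38, 20, -12, -47, 1, 0]
  0 > parent -12 at index 2, swap → [38, 20, 0, -47, 1, -12]
Insert -41:
  append -41 at index 6 → [38, 20, 0, -47, 1, -12, -41] (no swap needed)
Insert 27:
  append 27 at index 7 → [38, 20, 0, -47, 1, -12, -41, 27]
  27 > parent -47 at index 3, swap → [38, 20, 0, 27, 1, -12, -41, -47]
  27 > parent 20 at index 1, swap → [38, 27, 0, 20, 1, -12, -41, -47]
Insert 42:
  append 42 at index 8 → [38, 27, 0, 20, 1, -12, -41, -47, 42]
  42 > parent 20 at index 3, swap → [38, 27, 0, 42, 1, -12, -41, -47, 20]
  42 > parent 27 at index 1, swap → [38, 42, 0, 27, 1, -12, -41, -47, 20]
  42 > parent 38 at index 0, swap → [42, 38, 0, 27, 1, -12, -41, -47, 20]
Insert 28:
  append 28 at index 9 → [42, 38, 0, 27, 1, -12, -41, -47, 20, 28]
  28 > parent 1 at index 4, swap → [42, 38, 0, 27, 28, -12, -41, -47, 20, 1]
Insert 23:
  append 23 at index 10 → [42, 38, 0, 27, 28, -12, -41, -47, 20, 1, 23] (no swap needed)
Insert 31:
  append 31 at index 11 → [42, 38, 0, 27, 28, -12, -41, -47, 20, 1, 23, 31]
  31 > parent -12 at index 5, swap → [42, 38, 0, 27, 28, 31, -41, -47, 20, 1, 23, -12]
  31 > parent 0 at index 2, swap → [42, 38, 31, 27, 28, 0, -41, -47, 20, 1, 23, -12]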